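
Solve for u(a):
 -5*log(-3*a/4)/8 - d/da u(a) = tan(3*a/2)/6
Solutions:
 u(a) = C1 - 5*a*log(-a)/8 - 5*a*log(3)/8 + 5*a/8 + 5*a*log(2)/4 + log(cos(3*a/2))/9


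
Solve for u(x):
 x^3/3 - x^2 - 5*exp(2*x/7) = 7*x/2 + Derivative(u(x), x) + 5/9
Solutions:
 u(x) = C1 + x^4/12 - x^3/3 - 7*x^2/4 - 5*x/9 - 35*exp(2*x/7)/2


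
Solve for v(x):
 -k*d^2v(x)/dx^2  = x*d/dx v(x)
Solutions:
 v(x) = C1 + C2*sqrt(k)*erf(sqrt(2)*x*sqrt(1/k)/2)


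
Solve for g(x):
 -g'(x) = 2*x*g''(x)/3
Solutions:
 g(x) = C1 + C2/sqrt(x)


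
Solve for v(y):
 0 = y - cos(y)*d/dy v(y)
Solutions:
 v(y) = C1 + Integral(y/cos(y), y)


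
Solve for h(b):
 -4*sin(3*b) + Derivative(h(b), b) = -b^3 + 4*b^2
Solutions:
 h(b) = C1 - b^4/4 + 4*b^3/3 - 4*cos(3*b)/3


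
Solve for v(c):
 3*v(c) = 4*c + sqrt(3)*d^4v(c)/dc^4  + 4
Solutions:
 v(c) = C1*exp(-3^(1/8)*c) + C2*exp(3^(1/8)*c) + C3*sin(3^(1/8)*c) + C4*cos(3^(1/8)*c) + 4*c/3 + 4/3


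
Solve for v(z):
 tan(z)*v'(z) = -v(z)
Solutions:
 v(z) = C1/sin(z)


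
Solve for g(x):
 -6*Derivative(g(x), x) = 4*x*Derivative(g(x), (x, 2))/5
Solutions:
 g(x) = C1 + C2/x^(13/2)


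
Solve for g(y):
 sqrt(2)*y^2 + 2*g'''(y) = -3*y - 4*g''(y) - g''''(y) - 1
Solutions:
 g(y) = C1 + C2*y - sqrt(2)*y^4/48 + y^3*(-3 + sqrt(2))/24 + y^2/16 + (C3*sin(sqrt(3)*y) + C4*cos(sqrt(3)*y))*exp(-y)


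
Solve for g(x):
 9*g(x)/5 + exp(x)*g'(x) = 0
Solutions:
 g(x) = C1*exp(9*exp(-x)/5)


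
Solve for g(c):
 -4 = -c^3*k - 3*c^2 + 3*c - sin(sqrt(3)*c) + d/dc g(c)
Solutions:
 g(c) = C1 + c^4*k/4 + c^3 - 3*c^2/2 - 4*c - sqrt(3)*cos(sqrt(3)*c)/3


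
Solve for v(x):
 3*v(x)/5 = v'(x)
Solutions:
 v(x) = C1*exp(3*x/5)


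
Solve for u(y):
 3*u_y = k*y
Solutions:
 u(y) = C1 + k*y^2/6


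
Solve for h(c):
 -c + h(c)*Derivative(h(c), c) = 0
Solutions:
 h(c) = -sqrt(C1 + c^2)
 h(c) = sqrt(C1 + c^2)


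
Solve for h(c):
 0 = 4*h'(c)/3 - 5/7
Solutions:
 h(c) = C1 + 15*c/28


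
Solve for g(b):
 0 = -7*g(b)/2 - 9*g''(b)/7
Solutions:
 g(b) = C1*sin(7*sqrt(2)*b/6) + C2*cos(7*sqrt(2)*b/6)


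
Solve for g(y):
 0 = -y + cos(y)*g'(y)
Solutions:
 g(y) = C1 + Integral(y/cos(y), y)


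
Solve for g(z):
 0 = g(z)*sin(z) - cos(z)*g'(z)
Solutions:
 g(z) = C1/cos(z)


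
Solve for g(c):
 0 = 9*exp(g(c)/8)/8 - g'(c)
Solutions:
 g(c) = 8*log(-1/(C1 + 9*c)) + 48*log(2)


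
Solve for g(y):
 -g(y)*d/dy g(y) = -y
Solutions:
 g(y) = -sqrt(C1 + y^2)
 g(y) = sqrt(C1 + y^2)


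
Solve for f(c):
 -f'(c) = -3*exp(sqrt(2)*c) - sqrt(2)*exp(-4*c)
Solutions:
 f(c) = C1 + 3*sqrt(2)*exp(sqrt(2)*c)/2 - sqrt(2)*exp(-4*c)/4


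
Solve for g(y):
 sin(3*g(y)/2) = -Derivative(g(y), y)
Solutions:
 g(y) = -2*acos((-C1 - exp(3*y))/(C1 - exp(3*y)))/3 + 4*pi/3
 g(y) = 2*acos((-C1 - exp(3*y))/(C1 - exp(3*y)))/3


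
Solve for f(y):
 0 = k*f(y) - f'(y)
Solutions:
 f(y) = C1*exp(k*y)


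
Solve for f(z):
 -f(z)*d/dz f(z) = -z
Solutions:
 f(z) = -sqrt(C1 + z^2)
 f(z) = sqrt(C1 + z^2)


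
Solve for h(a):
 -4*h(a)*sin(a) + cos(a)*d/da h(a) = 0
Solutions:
 h(a) = C1/cos(a)^4


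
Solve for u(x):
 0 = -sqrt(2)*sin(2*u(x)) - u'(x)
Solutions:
 u(x) = pi - acos((-C1 - exp(4*sqrt(2)*x))/(C1 - exp(4*sqrt(2)*x)))/2
 u(x) = acos((-C1 - exp(4*sqrt(2)*x))/(C1 - exp(4*sqrt(2)*x)))/2


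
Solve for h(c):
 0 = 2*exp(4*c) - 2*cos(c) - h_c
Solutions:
 h(c) = C1 + exp(4*c)/2 - 2*sin(c)


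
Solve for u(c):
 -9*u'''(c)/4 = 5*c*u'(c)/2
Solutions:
 u(c) = C1 + Integral(C2*airyai(-30^(1/3)*c/3) + C3*airybi(-30^(1/3)*c/3), c)


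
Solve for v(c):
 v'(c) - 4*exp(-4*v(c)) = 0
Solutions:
 v(c) = log(-I*(C1 + 16*c)^(1/4))
 v(c) = log(I*(C1 + 16*c)^(1/4))
 v(c) = log(-(C1 + 16*c)^(1/4))
 v(c) = log(C1 + 16*c)/4


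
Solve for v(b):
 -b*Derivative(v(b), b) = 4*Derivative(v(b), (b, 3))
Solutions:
 v(b) = C1 + Integral(C2*airyai(-2^(1/3)*b/2) + C3*airybi(-2^(1/3)*b/2), b)


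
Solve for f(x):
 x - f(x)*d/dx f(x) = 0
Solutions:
 f(x) = -sqrt(C1 + x^2)
 f(x) = sqrt(C1 + x^2)


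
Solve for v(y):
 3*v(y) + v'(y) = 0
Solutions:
 v(y) = C1*exp(-3*y)


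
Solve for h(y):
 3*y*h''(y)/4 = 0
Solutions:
 h(y) = C1 + C2*y


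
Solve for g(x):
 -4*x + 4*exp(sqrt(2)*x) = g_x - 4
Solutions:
 g(x) = C1 - 2*x^2 + 4*x + 2*sqrt(2)*exp(sqrt(2)*x)


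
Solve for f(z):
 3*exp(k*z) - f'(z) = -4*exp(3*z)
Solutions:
 f(z) = C1 + 4*exp(3*z)/3 + 3*exp(k*z)/k


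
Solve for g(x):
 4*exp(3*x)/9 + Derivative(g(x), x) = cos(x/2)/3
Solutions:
 g(x) = C1 - 4*exp(3*x)/27 + 2*sin(x/2)/3


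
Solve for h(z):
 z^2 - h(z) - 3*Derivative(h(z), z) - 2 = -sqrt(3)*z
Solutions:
 h(z) = C1*exp(-z/3) + z^2 - 6*z + sqrt(3)*z - 3*sqrt(3) + 16


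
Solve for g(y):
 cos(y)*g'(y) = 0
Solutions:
 g(y) = C1


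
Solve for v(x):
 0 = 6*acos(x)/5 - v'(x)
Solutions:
 v(x) = C1 + 6*x*acos(x)/5 - 6*sqrt(1 - x^2)/5


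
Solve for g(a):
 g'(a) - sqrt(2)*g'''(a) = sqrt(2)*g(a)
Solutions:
 g(a) = C1*exp(3^(1/3)*a*(2^(5/6)*3^(1/3)/(sqrt(3)*sqrt(27 - sqrt(2)) + 9)^(1/3) + 2^(2/3)*(sqrt(3)*sqrt(27 - sqrt(2)) + 9)^(1/3))/12)*sin(3^(1/6)*a*(-3*2^(5/6)/(sqrt(3)*sqrt(27 - sqrt(2)) + 9)^(1/3) + 6^(2/3)*(sqrt(3)*sqrt(27 - sqrt(2)) + 9)^(1/3))/12) + C2*exp(3^(1/3)*a*(2^(5/6)*3^(1/3)/(sqrt(3)*sqrt(27 - sqrt(2)) + 9)^(1/3) + 2^(2/3)*(sqrt(3)*sqrt(27 - sqrt(2)) + 9)^(1/3))/12)*cos(3^(1/6)*a*(-3*2^(5/6)/(sqrt(3)*sqrt(27 - sqrt(2)) + 9)^(1/3) + 6^(2/3)*(sqrt(3)*sqrt(27 - sqrt(2)) + 9)^(1/3))/12) + C3*exp(-3^(1/3)*a*(2^(5/6)*3^(1/3)/(sqrt(3)*sqrt(27 - sqrt(2)) + 9)^(1/3) + 2^(2/3)*(sqrt(3)*sqrt(27 - sqrt(2)) + 9)^(1/3))/6)


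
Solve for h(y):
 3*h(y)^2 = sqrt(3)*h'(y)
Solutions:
 h(y) = -1/(C1 + sqrt(3)*y)


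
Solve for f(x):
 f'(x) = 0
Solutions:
 f(x) = C1


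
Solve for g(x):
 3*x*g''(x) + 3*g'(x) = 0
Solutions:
 g(x) = C1 + C2*log(x)


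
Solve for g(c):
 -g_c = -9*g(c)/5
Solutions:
 g(c) = C1*exp(9*c/5)


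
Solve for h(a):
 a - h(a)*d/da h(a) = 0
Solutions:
 h(a) = -sqrt(C1 + a^2)
 h(a) = sqrt(C1 + a^2)


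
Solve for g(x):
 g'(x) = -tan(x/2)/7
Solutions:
 g(x) = C1 + 2*log(cos(x/2))/7


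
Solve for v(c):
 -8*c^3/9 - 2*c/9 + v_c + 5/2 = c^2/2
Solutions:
 v(c) = C1 + 2*c^4/9 + c^3/6 + c^2/9 - 5*c/2


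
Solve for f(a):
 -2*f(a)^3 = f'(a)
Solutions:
 f(a) = -sqrt(2)*sqrt(-1/(C1 - 2*a))/2
 f(a) = sqrt(2)*sqrt(-1/(C1 - 2*a))/2


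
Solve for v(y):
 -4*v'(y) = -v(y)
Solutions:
 v(y) = C1*exp(y/4)


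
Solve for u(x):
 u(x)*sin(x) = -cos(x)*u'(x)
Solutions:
 u(x) = C1*cos(x)


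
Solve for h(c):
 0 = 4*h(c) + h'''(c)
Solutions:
 h(c) = C3*exp(-2^(2/3)*c) + (C1*sin(2^(2/3)*sqrt(3)*c/2) + C2*cos(2^(2/3)*sqrt(3)*c/2))*exp(2^(2/3)*c/2)


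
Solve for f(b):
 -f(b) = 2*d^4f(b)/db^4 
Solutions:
 f(b) = (C1*sin(2^(1/4)*b/2) + C2*cos(2^(1/4)*b/2))*exp(-2^(1/4)*b/2) + (C3*sin(2^(1/4)*b/2) + C4*cos(2^(1/4)*b/2))*exp(2^(1/4)*b/2)


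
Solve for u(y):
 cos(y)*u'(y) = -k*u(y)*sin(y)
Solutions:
 u(y) = C1*exp(k*log(cos(y)))


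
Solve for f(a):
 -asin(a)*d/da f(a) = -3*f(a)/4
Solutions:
 f(a) = C1*exp(3*Integral(1/asin(a), a)/4)


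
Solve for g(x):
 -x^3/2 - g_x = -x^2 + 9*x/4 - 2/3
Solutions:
 g(x) = C1 - x^4/8 + x^3/3 - 9*x^2/8 + 2*x/3


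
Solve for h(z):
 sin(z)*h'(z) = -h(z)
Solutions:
 h(z) = C1*sqrt(cos(z) + 1)/sqrt(cos(z) - 1)


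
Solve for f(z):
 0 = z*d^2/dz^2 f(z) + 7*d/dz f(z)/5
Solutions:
 f(z) = C1 + C2/z^(2/5)


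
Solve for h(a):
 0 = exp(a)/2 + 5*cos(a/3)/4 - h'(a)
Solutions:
 h(a) = C1 + exp(a)/2 + 15*sin(a/3)/4


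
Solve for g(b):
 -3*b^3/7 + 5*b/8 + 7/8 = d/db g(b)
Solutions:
 g(b) = C1 - 3*b^4/28 + 5*b^2/16 + 7*b/8


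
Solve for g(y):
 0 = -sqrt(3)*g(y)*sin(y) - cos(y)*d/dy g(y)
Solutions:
 g(y) = C1*cos(y)^(sqrt(3))


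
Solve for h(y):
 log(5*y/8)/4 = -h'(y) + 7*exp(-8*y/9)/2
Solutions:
 h(y) = C1 - y*log(y)/4 + y*(-log(5) + 1 + 3*log(2))/4 - 63*exp(-8*y/9)/16


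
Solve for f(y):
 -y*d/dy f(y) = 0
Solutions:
 f(y) = C1


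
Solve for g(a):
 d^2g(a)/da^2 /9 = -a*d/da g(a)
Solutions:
 g(a) = C1 + C2*erf(3*sqrt(2)*a/2)


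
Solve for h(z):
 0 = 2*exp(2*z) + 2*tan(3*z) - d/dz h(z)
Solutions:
 h(z) = C1 + exp(2*z) - 2*log(cos(3*z))/3


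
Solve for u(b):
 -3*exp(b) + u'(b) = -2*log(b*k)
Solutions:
 u(b) = C1 - 2*b*log(b*k) + 2*b + 3*exp(b)


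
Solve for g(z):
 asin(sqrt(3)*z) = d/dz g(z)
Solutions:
 g(z) = C1 + z*asin(sqrt(3)*z) + sqrt(3)*sqrt(1 - 3*z^2)/3


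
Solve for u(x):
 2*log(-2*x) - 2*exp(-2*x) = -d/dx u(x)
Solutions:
 u(x) = C1 - 2*x*log(-x) + 2*x*(1 - log(2)) - exp(-2*x)


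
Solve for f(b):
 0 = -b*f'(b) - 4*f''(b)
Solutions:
 f(b) = C1 + C2*erf(sqrt(2)*b/4)


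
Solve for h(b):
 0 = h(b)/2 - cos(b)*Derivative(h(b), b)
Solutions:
 h(b) = C1*(sin(b) + 1)^(1/4)/(sin(b) - 1)^(1/4)


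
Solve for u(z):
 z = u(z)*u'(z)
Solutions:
 u(z) = -sqrt(C1 + z^2)
 u(z) = sqrt(C1 + z^2)


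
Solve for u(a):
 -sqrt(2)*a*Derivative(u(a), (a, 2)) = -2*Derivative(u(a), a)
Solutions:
 u(a) = C1 + C2*a^(1 + sqrt(2))


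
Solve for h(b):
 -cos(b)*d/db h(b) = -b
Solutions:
 h(b) = C1 + Integral(b/cos(b), b)


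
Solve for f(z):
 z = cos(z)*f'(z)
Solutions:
 f(z) = C1 + Integral(z/cos(z), z)


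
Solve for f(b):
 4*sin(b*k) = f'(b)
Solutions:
 f(b) = C1 - 4*cos(b*k)/k


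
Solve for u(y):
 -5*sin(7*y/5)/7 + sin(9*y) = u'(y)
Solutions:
 u(y) = C1 + 25*cos(7*y/5)/49 - cos(9*y)/9


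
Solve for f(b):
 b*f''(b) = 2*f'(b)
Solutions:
 f(b) = C1 + C2*b^3


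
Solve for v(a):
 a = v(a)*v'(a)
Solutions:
 v(a) = -sqrt(C1 + a^2)
 v(a) = sqrt(C1 + a^2)


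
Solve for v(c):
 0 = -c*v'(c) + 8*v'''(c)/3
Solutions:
 v(c) = C1 + Integral(C2*airyai(3^(1/3)*c/2) + C3*airybi(3^(1/3)*c/2), c)


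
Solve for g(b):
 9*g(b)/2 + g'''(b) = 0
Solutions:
 g(b) = C3*exp(-6^(2/3)*b/2) + (C1*sin(3*2^(2/3)*3^(1/6)*b/4) + C2*cos(3*2^(2/3)*3^(1/6)*b/4))*exp(6^(2/3)*b/4)


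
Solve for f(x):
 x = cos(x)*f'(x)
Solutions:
 f(x) = C1 + Integral(x/cos(x), x)


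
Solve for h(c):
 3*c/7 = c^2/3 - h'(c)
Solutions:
 h(c) = C1 + c^3/9 - 3*c^2/14


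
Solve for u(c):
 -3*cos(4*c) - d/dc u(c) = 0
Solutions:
 u(c) = C1 - 3*sin(4*c)/4


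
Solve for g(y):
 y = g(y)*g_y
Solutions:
 g(y) = -sqrt(C1 + y^2)
 g(y) = sqrt(C1 + y^2)


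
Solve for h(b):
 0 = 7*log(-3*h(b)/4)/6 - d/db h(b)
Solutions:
 -6*Integral(1/(log(-_y) - 2*log(2) + log(3)), (_y, h(b)))/7 = C1 - b


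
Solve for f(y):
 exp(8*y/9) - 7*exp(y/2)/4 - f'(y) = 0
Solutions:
 f(y) = C1 + 9*exp(8*y/9)/8 - 7*exp(y/2)/2


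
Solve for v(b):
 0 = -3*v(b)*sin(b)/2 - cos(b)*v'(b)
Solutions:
 v(b) = C1*cos(b)^(3/2)


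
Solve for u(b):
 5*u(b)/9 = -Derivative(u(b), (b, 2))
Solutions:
 u(b) = C1*sin(sqrt(5)*b/3) + C2*cos(sqrt(5)*b/3)


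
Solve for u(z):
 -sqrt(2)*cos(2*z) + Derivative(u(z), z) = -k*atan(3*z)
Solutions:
 u(z) = C1 - k*(z*atan(3*z) - log(9*z^2 + 1)/6) + sqrt(2)*sin(2*z)/2


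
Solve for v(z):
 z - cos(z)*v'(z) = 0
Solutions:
 v(z) = C1 + Integral(z/cos(z), z)


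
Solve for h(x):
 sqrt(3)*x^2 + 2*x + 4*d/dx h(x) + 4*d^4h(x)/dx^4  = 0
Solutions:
 h(x) = C1 + C4*exp(-x) - sqrt(3)*x^3/12 - x^2/4 + (C2*sin(sqrt(3)*x/2) + C3*cos(sqrt(3)*x/2))*exp(x/2)


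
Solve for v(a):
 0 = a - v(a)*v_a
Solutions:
 v(a) = -sqrt(C1 + a^2)
 v(a) = sqrt(C1 + a^2)


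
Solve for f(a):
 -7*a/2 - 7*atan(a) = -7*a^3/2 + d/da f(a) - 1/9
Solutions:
 f(a) = C1 + 7*a^4/8 - 7*a^2/4 - 7*a*atan(a) + a/9 + 7*log(a^2 + 1)/2


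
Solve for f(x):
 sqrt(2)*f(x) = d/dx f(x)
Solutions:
 f(x) = C1*exp(sqrt(2)*x)


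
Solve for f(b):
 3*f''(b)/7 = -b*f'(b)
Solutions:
 f(b) = C1 + C2*erf(sqrt(42)*b/6)


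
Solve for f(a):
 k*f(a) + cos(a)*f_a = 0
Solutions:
 f(a) = C1*exp(k*(log(sin(a) - 1) - log(sin(a) + 1))/2)


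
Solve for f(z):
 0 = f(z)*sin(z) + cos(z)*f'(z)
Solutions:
 f(z) = C1*cos(z)


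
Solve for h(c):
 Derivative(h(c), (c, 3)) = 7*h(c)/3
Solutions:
 h(c) = C3*exp(3^(2/3)*7^(1/3)*c/3) + (C1*sin(3^(1/6)*7^(1/3)*c/2) + C2*cos(3^(1/6)*7^(1/3)*c/2))*exp(-3^(2/3)*7^(1/3)*c/6)


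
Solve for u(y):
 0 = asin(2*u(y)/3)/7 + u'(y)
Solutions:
 Integral(1/asin(2*_y/3), (_y, u(y))) = C1 - y/7


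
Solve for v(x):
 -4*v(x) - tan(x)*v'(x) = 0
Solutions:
 v(x) = C1/sin(x)^4


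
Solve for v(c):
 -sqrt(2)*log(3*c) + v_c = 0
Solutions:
 v(c) = C1 + sqrt(2)*c*log(c) - sqrt(2)*c + sqrt(2)*c*log(3)


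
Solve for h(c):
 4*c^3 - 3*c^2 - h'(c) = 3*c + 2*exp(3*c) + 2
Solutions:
 h(c) = C1 + c^4 - c^3 - 3*c^2/2 - 2*c - 2*exp(3*c)/3


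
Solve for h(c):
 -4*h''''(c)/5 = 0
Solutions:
 h(c) = C1 + C2*c + C3*c^2 + C4*c^3


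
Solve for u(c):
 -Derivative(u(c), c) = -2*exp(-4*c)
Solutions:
 u(c) = C1 - exp(-4*c)/2


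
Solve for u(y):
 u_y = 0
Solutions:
 u(y) = C1


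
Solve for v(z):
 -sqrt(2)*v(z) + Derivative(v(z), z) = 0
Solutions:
 v(z) = C1*exp(sqrt(2)*z)


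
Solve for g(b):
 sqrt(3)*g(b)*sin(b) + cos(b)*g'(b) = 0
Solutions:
 g(b) = C1*cos(b)^(sqrt(3))


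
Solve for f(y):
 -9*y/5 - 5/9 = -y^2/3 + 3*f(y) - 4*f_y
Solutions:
 f(y) = C1*exp(3*y/4) + y^2/9 - 41*y/135 - 239/405


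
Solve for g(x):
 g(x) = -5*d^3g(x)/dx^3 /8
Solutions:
 g(x) = C3*exp(-2*5^(2/3)*x/5) + (C1*sin(sqrt(3)*5^(2/3)*x/5) + C2*cos(sqrt(3)*5^(2/3)*x/5))*exp(5^(2/3)*x/5)


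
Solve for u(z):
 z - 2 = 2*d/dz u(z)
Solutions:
 u(z) = C1 + z^2/4 - z


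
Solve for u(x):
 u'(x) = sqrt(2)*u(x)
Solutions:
 u(x) = C1*exp(sqrt(2)*x)


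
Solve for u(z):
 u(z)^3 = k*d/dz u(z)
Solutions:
 u(z) = -sqrt(2)*sqrt(-k/(C1*k + z))/2
 u(z) = sqrt(2)*sqrt(-k/(C1*k + z))/2


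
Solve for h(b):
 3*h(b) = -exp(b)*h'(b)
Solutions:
 h(b) = C1*exp(3*exp(-b))


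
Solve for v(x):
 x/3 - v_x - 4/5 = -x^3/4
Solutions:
 v(x) = C1 + x^4/16 + x^2/6 - 4*x/5


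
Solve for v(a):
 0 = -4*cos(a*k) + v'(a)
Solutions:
 v(a) = C1 + 4*sin(a*k)/k


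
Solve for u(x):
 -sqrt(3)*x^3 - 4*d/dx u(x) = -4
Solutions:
 u(x) = C1 - sqrt(3)*x^4/16 + x


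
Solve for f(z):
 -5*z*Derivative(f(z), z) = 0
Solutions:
 f(z) = C1


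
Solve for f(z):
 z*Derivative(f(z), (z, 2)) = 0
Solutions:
 f(z) = C1 + C2*z


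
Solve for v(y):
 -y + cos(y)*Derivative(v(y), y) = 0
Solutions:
 v(y) = C1 + Integral(y/cos(y), y)


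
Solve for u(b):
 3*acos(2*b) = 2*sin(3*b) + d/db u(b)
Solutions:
 u(b) = C1 + 3*b*acos(2*b) - 3*sqrt(1 - 4*b^2)/2 + 2*cos(3*b)/3


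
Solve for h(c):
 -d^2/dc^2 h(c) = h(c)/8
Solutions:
 h(c) = C1*sin(sqrt(2)*c/4) + C2*cos(sqrt(2)*c/4)


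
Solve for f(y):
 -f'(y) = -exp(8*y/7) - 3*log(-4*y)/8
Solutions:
 f(y) = C1 + 3*y*log(-y)/8 + 3*y*(-1 + 2*log(2))/8 + 7*exp(8*y/7)/8


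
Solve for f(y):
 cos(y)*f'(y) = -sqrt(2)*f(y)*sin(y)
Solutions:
 f(y) = C1*cos(y)^(sqrt(2))


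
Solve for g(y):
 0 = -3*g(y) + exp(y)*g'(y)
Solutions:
 g(y) = C1*exp(-3*exp(-y))


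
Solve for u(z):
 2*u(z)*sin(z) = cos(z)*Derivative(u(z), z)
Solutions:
 u(z) = C1/cos(z)^2


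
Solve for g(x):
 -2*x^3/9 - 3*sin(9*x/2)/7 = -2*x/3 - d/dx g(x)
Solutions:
 g(x) = C1 + x^4/18 - x^2/3 - 2*cos(9*x/2)/21


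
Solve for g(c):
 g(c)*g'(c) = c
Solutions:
 g(c) = -sqrt(C1 + c^2)
 g(c) = sqrt(C1 + c^2)


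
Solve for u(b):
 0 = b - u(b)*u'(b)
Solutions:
 u(b) = -sqrt(C1 + b^2)
 u(b) = sqrt(C1 + b^2)


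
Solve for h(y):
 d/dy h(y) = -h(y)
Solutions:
 h(y) = C1*exp(-y)


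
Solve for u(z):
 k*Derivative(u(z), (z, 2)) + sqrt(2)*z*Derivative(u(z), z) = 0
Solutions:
 u(z) = C1 + C2*sqrt(k)*erf(2^(3/4)*z*sqrt(1/k)/2)


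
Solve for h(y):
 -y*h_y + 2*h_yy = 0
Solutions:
 h(y) = C1 + C2*erfi(y/2)


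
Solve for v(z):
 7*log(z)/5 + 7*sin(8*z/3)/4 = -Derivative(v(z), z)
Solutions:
 v(z) = C1 - 7*z*log(z)/5 + 7*z/5 + 21*cos(8*z/3)/32


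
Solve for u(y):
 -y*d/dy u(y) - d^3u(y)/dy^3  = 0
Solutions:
 u(y) = C1 + Integral(C2*airyai(-y) + C3*airybi(-y), y)


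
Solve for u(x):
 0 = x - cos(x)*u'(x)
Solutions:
 u(x) = C1 + Integral(x/cos(x), x)


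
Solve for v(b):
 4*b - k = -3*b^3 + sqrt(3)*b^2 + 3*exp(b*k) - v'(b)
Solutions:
 v(b) = C1 - 3*b^4/4 + sqrt(3)*b^3/3 - 2*b^2 + b*k + 3*exp(b*k)/k


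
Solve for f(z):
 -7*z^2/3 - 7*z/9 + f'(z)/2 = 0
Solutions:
 f(z) = C1 + 14*z^3/9 + 7*z^2/9


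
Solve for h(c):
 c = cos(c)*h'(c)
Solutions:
 h(c) = C1 + Integral(c/cos(c), c)


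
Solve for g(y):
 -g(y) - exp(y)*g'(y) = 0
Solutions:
 g(y) = C1*exp(exp(-y))


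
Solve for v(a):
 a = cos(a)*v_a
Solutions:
 v(a) = C1 + Integral(a/cos(a), a)


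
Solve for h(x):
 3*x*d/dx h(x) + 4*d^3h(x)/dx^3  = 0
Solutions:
 h(x) = C1 + Integral(C2*airyai(-6^(1/3)*x/2) + C3*airybi(-6^(1/3)*x/2), x)


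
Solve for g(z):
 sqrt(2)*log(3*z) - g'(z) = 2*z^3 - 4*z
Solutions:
 g(z) = C1 - z^4/2 + 2*z^2 + sqrt(2)*z*log(z) - sqrt(2)*z + sqrt(2)*z*log(3)


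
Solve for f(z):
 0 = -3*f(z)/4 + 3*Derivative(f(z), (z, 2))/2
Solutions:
 f(z) = C1*exp(-sqrt(2)*z/2) + C2*exp(sqrt(2)*z/2)


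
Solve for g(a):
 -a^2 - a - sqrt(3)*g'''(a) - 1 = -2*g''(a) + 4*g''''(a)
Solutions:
 g(a) = C1 + C2*a + C3*exp(a*(-sqrt(3) + sqrt(35))/8) + C4*exp(-a*(sqrt(3) + sqrt(35))/8) + a^4/24 + a^3*(1 + sqrt(3))/12 + a^2*(sqrt(3) + 13)/8


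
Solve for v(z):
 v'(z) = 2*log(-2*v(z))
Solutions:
 -Integral(1/(log(-_y) + log(2)), (_y, v(z)))/2 = C1 - z


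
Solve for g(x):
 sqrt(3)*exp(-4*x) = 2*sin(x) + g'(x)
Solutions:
 g(x) = C1 + 2*cos(x) - sqrt(3)*exp(-4*x)/4


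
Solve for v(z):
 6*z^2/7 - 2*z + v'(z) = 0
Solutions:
 v(z) = C1 - 2*z^3/7 + z^2


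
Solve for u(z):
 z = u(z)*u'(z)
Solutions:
 u(z) = -sqrt(C1 + z^2)
 u(z) = sqrt(C1 + z^2)


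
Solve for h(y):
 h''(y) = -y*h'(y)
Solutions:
 h(y) = C1 + C2*erf(sqrt(2)*y/2)


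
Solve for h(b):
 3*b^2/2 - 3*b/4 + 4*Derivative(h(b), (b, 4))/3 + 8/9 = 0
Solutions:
 h(b) = C1 + C2*b + C3*b^2 + C4*b^3 - b^6/320 + 3*b^5/640 - b^4/36


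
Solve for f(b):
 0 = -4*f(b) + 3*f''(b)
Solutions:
 f(b) = C1*exp(-2*sqrt(3)*b/3) + C2*exp(2*sqrt(3)*b/3)


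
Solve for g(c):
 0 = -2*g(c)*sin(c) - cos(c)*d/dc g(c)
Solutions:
 g(c) = C1*cos(c)^2


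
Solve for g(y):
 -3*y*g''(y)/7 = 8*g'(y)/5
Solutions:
 g(y) = C1 + C2/y^(41/15)


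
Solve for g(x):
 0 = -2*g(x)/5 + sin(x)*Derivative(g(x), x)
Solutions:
 g(x) = C1*(cos(x) - 1)^(1/5)/(cos(x) + 1)^(1/5)


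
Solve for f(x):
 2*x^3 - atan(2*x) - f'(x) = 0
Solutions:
 f(x) = C1 + x^4/2 - x*atan(2*x) + log(4*x^2 + 1)/4


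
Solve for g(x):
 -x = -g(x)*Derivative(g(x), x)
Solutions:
 g(x) = -sqrt(C1 + x^2)
 g(x) = sqrt(C1 + x^2)


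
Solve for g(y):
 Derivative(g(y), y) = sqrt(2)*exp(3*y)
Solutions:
 g(y) = C1 + sqrt(2)*exp(3*y)/3


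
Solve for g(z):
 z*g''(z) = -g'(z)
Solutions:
 g(z) = C1 + C2*log(z)


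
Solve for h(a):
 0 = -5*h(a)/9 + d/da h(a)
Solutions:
 h(a) = C1*exp(5*a/9)


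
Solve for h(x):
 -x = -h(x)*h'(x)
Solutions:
 h(x) = -sqrt(C1 + x^2)
 h(x) = sqrt(C1 + x^2)


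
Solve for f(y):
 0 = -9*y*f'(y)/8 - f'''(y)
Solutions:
 f(y) = C1 + Integral(C2*airyai(-3^(2/3)*y/2) + C3*airybi(-3^(2/3)*y/2), y)


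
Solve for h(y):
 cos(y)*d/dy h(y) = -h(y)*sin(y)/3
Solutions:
 h(y) = C1*cos(y)^(1/3)


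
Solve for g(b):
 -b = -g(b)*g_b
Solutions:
 g(b) = -sqrt(C1 + b^2)
 g(b) = sqrt(C1 + b^2)


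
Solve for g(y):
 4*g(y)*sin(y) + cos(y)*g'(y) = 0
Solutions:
 g(y) = C1*cos(y)^4


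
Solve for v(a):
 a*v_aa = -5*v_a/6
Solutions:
 v(a) = C1 + C2*a^(1/6)


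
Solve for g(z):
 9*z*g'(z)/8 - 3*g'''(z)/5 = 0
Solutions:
 g(z) = C1 + Integral(C2*airyai(15^(1/3)*z/2) + C3*airybi(15^(1/3)*z/2), z)


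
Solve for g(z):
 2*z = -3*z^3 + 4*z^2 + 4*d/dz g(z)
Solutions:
 g(z) = C1 + 3*z^4/16 - z^3/3 + z^2/4


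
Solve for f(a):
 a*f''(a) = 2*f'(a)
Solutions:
 f(a) = C1 + C2*a^3


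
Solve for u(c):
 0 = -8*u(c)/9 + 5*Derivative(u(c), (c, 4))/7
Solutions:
 u(c) = C1*exp(-sqrt(3)*5^(3/4)*56^(1/4)*c/15) + C2*exp(sqrt(3)*5^(3/4)*56^(1/4)*c/15) + C3*sin(sqrt(3)*5^(3/4)*56^(1/4)*c/15) + C4*cos(sqrt(3)*5^(3/4)*56^(1/4)*c/15)


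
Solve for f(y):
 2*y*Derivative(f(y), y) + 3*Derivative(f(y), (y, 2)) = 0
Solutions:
 f(y) = C1 + C2*erf(sqrt(3)*y/3)


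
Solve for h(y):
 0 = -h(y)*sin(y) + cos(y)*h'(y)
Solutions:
 h(y) = C1/cos(y)


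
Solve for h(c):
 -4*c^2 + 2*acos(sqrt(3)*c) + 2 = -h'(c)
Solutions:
 h(c) = C1 + 4*c^3/3 - 2*c*acos(sqrt(3)*c) - 2*c + 2*sqrt(3)*sqrt(1 - 3*c^2)/3


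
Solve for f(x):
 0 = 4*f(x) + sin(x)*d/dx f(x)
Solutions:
 f(x) = C1*(cos(x)^2 + 2*cos(x) + 1)/(cos(x)^2 - 2*cos(x) + 1)


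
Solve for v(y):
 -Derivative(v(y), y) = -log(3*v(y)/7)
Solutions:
 -Integral(1/(log(_y) - log(7) + log(3)), (_y, v(y))) = C1 - y


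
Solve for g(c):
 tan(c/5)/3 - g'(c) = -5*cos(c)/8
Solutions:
 g(c) = C1 - 5*log(cos(c/5))/3 + 5*sin(c)/8


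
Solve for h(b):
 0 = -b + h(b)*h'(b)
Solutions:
 h(b) = -sqrt(C1 + b^2)
 h(b) = sqrt(C1 + b^2)


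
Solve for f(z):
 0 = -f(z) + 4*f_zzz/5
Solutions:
 f(z) = C3*exp(10^(1/3)*z/2) + (C1*sin(10^(1/3)*sqrt(3)*z/4) + C2*cos(10^(1/3)*sqrt(3)*z/4))*exp(-10^(1/3)*z/4)


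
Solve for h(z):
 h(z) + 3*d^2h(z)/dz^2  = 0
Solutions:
 h(z) = C1*sin(sqrt(3)*z/3) + C2*cos(sqrt(3)*z/3)


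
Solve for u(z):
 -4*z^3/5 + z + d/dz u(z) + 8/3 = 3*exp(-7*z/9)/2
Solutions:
 u(z) = C1 + z^4/5 - z^2/2 - 8*z/3 - 27*exp(-7*z/9)/14


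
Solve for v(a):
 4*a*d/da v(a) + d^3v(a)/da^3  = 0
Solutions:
 v(a) = C1 + Integral(C2*airyai(-2^(2/3)*a) + C3*airybi(-2^(2/3)*a), a)


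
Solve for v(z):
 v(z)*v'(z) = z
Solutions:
 v(z) = -sqrt(C1 + z^2)
 v(z) = sqrt(C1 + z^2)


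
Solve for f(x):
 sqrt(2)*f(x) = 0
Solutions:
 f(x) = 0


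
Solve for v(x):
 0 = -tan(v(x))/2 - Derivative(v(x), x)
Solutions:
 v(x) = pi - asin(C1*exp(-x/2))
 v(x) = asin(C1*exp(-x/2))


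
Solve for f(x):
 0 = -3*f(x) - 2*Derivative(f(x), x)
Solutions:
 f(x) = C1*exp(-3*x/2)


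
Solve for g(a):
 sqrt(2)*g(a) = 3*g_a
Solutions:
 g(a) = C1*exp(sqrt(2)*a/3)


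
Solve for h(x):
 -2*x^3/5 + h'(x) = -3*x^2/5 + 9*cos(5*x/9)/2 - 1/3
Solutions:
 h(x) = C1 + x^4/10 - x^3/5 - x/3 + 81*sin(5*x/9)/10


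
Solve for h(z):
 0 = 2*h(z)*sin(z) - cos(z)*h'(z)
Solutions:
 h(z) = C1/cos(z)^2


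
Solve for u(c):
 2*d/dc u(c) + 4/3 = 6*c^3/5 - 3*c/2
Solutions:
 u(c) = C1 + 3*c^4/20 - 3*c^2/8 - 2*c/3


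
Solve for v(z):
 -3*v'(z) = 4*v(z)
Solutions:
 v(z) = C1*exp(-4*z/3)


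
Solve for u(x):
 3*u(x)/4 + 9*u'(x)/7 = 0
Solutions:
 u(x) = C1*exp(-7*x/12)


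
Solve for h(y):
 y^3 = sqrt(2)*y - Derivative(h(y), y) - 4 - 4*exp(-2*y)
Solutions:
 h(y) = C1 - y^4/4 + sqrt(2)*y^2/2 - 4*y + 2*exp(-2*y)


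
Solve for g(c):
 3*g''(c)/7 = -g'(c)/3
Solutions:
 g(c) = C1 + C2*exp(-7*c/9)


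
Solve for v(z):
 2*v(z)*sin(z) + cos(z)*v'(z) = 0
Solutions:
 v(z) = C1*cos(z)^2


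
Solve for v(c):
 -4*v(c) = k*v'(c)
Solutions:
 v(c) = C1*exp(-4*c/k)


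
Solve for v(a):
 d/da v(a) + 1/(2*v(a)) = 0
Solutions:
 v(a) = -sqrt(C1 - a)
 v(a) = sqrt(C1 - a)


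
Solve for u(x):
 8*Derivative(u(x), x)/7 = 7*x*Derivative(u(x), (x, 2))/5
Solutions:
 u(x) = C1 + C2*x^(89/49)


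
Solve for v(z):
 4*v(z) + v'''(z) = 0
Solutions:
 v(z) = C3*exp(-2^(2/3)*z) + (C1*sin(2^(2/3)*sqrt(3)*z/2) + C2*cos(2^(2/3)*sqrt(3)*z/2))*exp(2^(2/3)*z/2)


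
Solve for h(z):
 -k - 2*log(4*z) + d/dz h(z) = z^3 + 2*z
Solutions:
 h(z) = C1 + k*z + z^4/4 + z^2 + 2*z*log(z) - 2*z + z*log(16)


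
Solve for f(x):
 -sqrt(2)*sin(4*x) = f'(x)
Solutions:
 f(x) = C1 + sqrt(2)*cos(4*x)/4


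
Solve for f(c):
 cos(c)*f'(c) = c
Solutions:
 f(c) = C1 + Integral(c/cos(c), c)


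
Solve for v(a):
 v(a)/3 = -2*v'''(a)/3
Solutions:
 v(a) = C3*exp(-2^(2/3)*a/2) + (C1*sin(2^(2/3)*sqrt(3)*a/4) + C2*cos(2^(2/3)*sqrt(3)*a/4))*exp(2^(2/3)*a/4)


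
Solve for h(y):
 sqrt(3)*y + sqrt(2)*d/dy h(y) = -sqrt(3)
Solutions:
 h(y) = C1 - sqrt(6)*y^2/4 - sqrt(6)*y/2


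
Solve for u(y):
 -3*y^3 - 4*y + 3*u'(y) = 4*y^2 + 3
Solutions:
 u(y) = C1 + y^4/4 + 4*y^3/9 + 2*y^2/3 + y


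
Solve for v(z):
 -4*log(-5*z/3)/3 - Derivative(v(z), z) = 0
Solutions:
 v(z) = C1 - 4*z*log(-z)/3 + 4*z*(-log(5) + 1 + log(3))/3


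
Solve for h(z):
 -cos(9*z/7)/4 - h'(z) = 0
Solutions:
 h(z) = C1 - 7*sin(9*z/7)/36


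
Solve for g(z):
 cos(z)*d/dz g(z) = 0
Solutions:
 g(z) = C1


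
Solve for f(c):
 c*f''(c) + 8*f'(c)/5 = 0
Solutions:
 f(c) = C1 + C2/c^(3/5)


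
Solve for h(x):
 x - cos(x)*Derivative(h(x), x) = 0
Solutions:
 h(x) = C1 + Integral(x/cos(x), x)


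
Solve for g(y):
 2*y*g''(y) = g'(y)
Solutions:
 g(y) = C1 + C2*y^(3/2)


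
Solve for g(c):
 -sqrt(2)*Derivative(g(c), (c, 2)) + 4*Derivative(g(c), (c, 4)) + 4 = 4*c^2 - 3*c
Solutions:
 g(c) = C1 + C2*c + C3*exp(-2^(1/4)*c/2) + C4*exp(2^(1/4)*c/2) - sqrt(2)*c^4/6 + sqrt(2)*c^3/4 + c^2*(-8 + sqrt(2))


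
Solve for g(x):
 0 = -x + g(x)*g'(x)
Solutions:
 g(x) = -sqrt(C1 + x^2)
 g(x) = sqrt(C1 + x^2)


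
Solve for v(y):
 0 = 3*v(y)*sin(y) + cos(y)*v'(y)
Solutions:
 v(y) = C1*cos(y)^3


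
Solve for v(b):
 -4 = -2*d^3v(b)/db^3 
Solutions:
 v(b) = C1 + C2*b + C3*b^2 + b^3/3


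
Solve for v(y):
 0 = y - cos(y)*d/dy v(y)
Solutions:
 v(y) = C1 + Integral(y/cos(y), y)


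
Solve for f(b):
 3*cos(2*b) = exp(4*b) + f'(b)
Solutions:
 f(b) = C1 - exp(4*b)/4 + 3*sin(2*b)/2


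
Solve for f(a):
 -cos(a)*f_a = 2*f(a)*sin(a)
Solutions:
 f(a) = C1*cos(a)^2


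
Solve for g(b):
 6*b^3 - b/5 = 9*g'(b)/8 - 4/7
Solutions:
 g(b) = C1 + 4*b^4/3 - 4*b^2/45 + 32*b/63


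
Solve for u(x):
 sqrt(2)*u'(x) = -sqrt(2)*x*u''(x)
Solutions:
 u(x) = C1 + C2*log(x)


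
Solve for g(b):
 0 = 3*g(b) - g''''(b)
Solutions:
 g(b) = C1*exp(-3^(1/4)*b) + C2*exp(3^(1/4)*b) + C3*sin(3^(1/4)*b) + C4*cos(3^(1/4)*b)


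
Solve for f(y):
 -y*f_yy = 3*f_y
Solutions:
 f(y) = C1 + C2/y^2


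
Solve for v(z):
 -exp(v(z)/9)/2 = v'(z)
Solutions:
 v(z) = 9*log(1/(C1 + z)) + 9*log(18)


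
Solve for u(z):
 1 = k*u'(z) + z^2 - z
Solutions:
 u(z) = C1 - z^3/(3*k) + z^2/(2*k) + z/k


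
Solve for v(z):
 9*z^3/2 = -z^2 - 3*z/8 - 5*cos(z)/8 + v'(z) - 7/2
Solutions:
 v(z) = C1 + 9*z^4/8 + z^3/3 + 3*z^2/16 + 7*z/2 + 5*sin(z)/8


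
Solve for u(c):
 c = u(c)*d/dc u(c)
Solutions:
 u(c) = -sqrt(C1 + c^2)
 u(c) = sqrt(C1 + c^2)


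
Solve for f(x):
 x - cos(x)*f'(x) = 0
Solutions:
 f(x) = C1 + Integral(x/cos(x), x)


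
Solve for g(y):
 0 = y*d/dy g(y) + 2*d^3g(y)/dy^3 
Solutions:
 g(y) = C1 + Integral(C2*airyai(-2^(2/3)*y/2) + C3*airybi(-2^(2/3)*y/2), y)


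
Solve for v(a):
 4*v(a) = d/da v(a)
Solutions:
 v(a) = C1*exp(4*a)


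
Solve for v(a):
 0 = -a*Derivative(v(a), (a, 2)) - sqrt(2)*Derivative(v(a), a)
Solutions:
 v(a) = C1 + C2*a^(1 - sqrt(2))


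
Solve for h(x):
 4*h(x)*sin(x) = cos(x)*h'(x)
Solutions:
 h(x) = C1/cos(x)^4


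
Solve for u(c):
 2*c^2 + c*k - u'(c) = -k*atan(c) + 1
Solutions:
 u(c) = C1 + 2*c^3/3 + c^2*k/2 - c + k*(c*atan(c) - log(c^2 + 1)/2)


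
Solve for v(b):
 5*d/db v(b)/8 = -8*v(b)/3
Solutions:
 v(b) = C1*exp(-64*b/15)


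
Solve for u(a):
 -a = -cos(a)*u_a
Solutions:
 u(a) = C1 + Integral(a/cos(a), a)


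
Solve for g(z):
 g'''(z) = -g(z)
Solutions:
 g(z) = C3*exp(-z) + (C1*sin(sqrt(3)*z/2) + C2*cos(sqrt(3)*z/2))*exp(z/2)


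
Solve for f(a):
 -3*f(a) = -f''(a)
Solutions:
 f(a) = C1*exp(-sqrt(3)*a) + C2*exp(sqrt(3)*a)


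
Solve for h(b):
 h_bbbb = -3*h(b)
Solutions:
 h(b) = (C1*sin(sqrt(2)*3^(1/4)*b/2) + C2*cos(sqrt(2)*3^(1/4)*b/2))*exp(-sqrt(2)*3^(1/4)*b/2) + (C3*sin(sqrt(2)*3^(1/4)*b/2) + C4*cos(sqrt(2)*3^(1/4)*b/2))*exp(sqrt(2)*3^(1/4)*b/2)


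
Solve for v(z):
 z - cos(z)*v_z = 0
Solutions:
 v(z) = C1 + Integral(z/cos(z), z)


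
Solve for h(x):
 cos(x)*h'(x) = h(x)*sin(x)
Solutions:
 h(x) = C1/cos(x)


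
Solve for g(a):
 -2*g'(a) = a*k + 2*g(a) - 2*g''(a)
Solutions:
 g(a) = C1*exp(a*(1 - sqrt(5))/2) + C2*exp(a*(1 + sqrt(5))/2) - a*k/2 + k/2


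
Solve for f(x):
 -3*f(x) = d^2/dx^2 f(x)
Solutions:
 f(x) = C1*sin(sqrt(3)*x) + C2*cos(sqrt(3)*x)


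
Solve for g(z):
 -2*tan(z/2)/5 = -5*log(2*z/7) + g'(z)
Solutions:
 g(z) = C1 + 5*z*log(z) - 5*z*log(7) - 5*z + 5*z*log(2) + 4*log(cos(z/2))/5


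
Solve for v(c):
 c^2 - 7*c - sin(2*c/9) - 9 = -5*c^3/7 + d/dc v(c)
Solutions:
 v(c) = C1 + 5*c^4/28 + c^3/3 - 7*c^2/2 - 9*c + 9*cos(2*c/9)/2


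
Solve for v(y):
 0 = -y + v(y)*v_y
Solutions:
 v(y) = -sqrt(C1 + y^2)
 v(y) = sqrt(C1 + y^2)


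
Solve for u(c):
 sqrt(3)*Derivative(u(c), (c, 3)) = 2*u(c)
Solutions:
 u(c) = C3*exp(2^(1/3)*3^(5/6)*c/3) + (C1*sin(6^(1/3)*c/2) + C2*cos(6^(1/3)*c/2))*exp(-2^(1/3)*3^(5/6)*c/6)


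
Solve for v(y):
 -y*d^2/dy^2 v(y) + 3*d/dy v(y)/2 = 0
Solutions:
 v(y) = C1 + C2*y^(5/2)


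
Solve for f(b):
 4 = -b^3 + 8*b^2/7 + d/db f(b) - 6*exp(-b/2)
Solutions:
 f(b) = C1 + b^4/4 - 8*b^3/21 + 4*b - 12*exp(-b/2)


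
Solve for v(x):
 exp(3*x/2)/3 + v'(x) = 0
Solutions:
 v(x) = C1 - 2*exp(3*x/2)/9


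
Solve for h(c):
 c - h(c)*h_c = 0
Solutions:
 h(c) = -sqrt(C1 + c^2)
 h(c) = sqrt(C1 + c^2)


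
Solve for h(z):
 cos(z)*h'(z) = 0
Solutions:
 h(z) = C1


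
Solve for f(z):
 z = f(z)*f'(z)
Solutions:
 f(z) = -sqrt(C1 + z^2)
 f(z) = sqrt(C1 + z^2)


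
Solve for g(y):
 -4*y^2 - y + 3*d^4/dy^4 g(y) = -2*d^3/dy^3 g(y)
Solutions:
 g(y) = C1 + C2*y + C3*y^2 + C4*exp(-2*y/3) + y^5/30 - 11*y^4/48 + 11*y^3/8


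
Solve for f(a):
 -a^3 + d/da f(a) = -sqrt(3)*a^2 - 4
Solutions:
 f(a) = C1 + a^4/4 - sqrt(3)*a^3/3 - 4*a


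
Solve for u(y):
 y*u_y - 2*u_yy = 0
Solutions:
 u(y) = C1 + C2*erfi(y/2)


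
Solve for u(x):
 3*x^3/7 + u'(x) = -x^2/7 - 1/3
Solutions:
 u(x) = C1 - 3*x^4/28 - x^3/21 - x/3


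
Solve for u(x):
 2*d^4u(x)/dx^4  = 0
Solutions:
 u(x) = C1 + C2*x + C3*x^2 + C4*x^3


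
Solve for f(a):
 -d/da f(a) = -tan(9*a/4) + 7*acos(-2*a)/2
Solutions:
 f(a) = C1 - 7*a*acos(-2*a)/2 - 7*sqrt(1 - 4*a^2)/4 - 4*log(cos(9*a/4))/9


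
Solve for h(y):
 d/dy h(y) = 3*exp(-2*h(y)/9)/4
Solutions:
 h(y) = 9*log(-sqrt(C1 + 3*y)) - 9*log(6) + 9*log(2)/2
 h(y) = 9*log(C1 + 3*y)/2 - 9*log(6) + 9*log(2)/2


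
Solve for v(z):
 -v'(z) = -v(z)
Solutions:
 v(z) = C1*exp(z)


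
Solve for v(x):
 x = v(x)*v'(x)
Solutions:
 v(x) = -sqrt(C1 + x^2)
 v(x) = sqrt(C1 + x^2)


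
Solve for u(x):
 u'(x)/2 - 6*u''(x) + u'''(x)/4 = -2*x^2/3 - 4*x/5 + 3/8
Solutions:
 u(x) = C1 + C2*exp(x*(12 - sqrt(142))) + C3*exp(x*(sqrt(142) + 12)) - 4*x^3/9 - 84*x^2/5 - 24067*x/60


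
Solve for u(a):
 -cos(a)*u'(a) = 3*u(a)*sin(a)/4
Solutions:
 u(a) = C1*cos(a)^(3/4)


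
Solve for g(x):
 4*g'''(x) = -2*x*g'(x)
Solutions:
 g(x) = C1 + Integral(C2*airyai(-2^(2/3)*x/2) + C3*airybi(-2^(2/3)*x/2), x)


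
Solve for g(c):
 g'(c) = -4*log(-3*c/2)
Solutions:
 g(c) = C1 - 4*c*log(-c) + 4*c*(-log(3) + log(2) + 1)


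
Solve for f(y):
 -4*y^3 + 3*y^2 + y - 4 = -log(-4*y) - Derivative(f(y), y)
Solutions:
 f(y) = C1 + y^4 - y^3 - y^2/2 - y*log(-y) + y*(5 - 2*log(2))


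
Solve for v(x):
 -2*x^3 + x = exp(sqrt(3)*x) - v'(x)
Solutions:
 v(x) = C1 + x^4/2 - x^2/2 + sqrt(3)*exp(sqrt(3)*x)/3


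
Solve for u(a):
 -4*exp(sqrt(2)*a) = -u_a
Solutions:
 u(a) = C1 + 2*sqrt(2)*exp(sqrt(2)*a)


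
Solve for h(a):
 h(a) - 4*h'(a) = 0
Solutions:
 h(a) = C1*exp(a/4)


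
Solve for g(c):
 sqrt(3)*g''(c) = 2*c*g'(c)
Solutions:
 g(c) = C1 + C2*erfi(3^(3/4)*c/3)


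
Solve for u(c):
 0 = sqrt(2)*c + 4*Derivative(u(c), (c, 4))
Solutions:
 u(c) = C1 + C2*c + C3*c^2 + C4*c^3 - sqrt(2)*c^5/480


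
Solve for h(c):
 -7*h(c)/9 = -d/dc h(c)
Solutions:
 h(c) = C1*exp(7*c/9)


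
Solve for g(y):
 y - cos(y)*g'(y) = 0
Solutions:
 g(y) = C1 + Integral(y/cos(y), y)


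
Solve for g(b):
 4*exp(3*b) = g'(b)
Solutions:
 g(b) = C1 + 4*exp(3*b)/3


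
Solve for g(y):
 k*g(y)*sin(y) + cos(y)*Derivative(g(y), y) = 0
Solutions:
 g(y) = C1*exp(k*log(cos(y)))


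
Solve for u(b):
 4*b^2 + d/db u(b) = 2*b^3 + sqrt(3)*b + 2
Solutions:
 u(b) = C1 + b^4/2 - 4*b^3/3 + sqrt(3)*b^2/2 + 2*b


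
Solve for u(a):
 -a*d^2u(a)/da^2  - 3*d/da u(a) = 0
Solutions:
 u(a) = C1 + C2/a^2


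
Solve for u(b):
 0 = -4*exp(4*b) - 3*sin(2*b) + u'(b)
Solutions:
 u(b) = C1 + exp(4*b) - 3*cos(2*b)/2


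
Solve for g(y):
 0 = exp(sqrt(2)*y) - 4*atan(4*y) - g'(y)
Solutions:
 g(y) = C1 - 4*y*atan(4*y) + sqrt(2)*exp(sqrt(2)*y)/2 + log(16*y^2 + 1)/2


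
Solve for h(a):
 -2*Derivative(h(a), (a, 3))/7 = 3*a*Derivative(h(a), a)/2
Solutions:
 h(a) = C1 + Integral(C2*airyai(-42^(1/3)*a/2) + C3*airybi(-42^(1/3)*a/2), a)


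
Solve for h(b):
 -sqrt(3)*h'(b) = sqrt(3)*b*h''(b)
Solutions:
 h(b) = C1 + C2*log(b)


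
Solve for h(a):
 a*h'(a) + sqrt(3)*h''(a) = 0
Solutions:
 h(a) = C1 + C2*erf(sqrt(2)*3^(3/4)*a/6)


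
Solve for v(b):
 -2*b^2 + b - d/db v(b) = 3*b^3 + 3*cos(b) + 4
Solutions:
 v(b) = C1 - 3*b^4/4 - 2*b^3/3 + b^2/2 - 4*b - 3*sin(b)


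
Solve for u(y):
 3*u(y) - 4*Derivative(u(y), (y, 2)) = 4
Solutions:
 u(y) = C1*exp(-sqrt(3)*y/2) + C2*exp(sqrt(3)*y/2) + 4/3


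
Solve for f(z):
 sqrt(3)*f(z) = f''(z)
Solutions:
 f(z) = C1*exp(-3^(1/4)*z) + C2*exp(3^(1/4)*z)


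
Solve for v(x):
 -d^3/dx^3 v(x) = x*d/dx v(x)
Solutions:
 v(x) = C1 + Integral(C2*airyai(-x) + C3*airybi(-x), x)


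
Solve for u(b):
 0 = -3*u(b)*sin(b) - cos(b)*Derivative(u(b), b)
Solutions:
 u(b) = C1*cos(b)^3


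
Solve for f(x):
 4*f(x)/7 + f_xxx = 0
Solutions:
 f(x) = C3*exp(-14^(2/3)*x/7) + (C1*sin(14^(2/3)*sqrt(3)*x/14) + C2*cos(14^(2/3)*sqrt(3)*x/14))*exp(14^(2/3)*x/14)


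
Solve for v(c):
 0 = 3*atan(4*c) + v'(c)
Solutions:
 v(c) = C1 - 3*c*atan(4*c) + 3*log(16*c^2 + 1)/8


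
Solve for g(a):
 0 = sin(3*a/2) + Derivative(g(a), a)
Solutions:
 g(a) = C1 + 2*cos(3*a/2)/3


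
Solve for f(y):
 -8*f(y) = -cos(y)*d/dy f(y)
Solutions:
 f(y) = C1*(sin(y)^4 + 4*sin(y)^3 + 6*sin(y)^2 + 4*sin(y) + 1)/(sin(y)^4 - 4*sin(y)^3 + 6*sin(y)^2 - 4*sin(y) + 1)


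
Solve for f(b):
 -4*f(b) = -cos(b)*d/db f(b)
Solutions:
 f(b) = C1*(sin(b)^2 + 2*sin(b) + 1)/(sin(b)^2 - 2*sin(b) + 1)


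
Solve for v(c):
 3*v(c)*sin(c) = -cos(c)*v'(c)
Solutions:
 v(c) = C1*cos(c)^3


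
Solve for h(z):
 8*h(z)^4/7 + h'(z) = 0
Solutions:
 h(z) = 7^(1/3)*(1/(C1 + 24*z))^(1/3)
 h(z) = 7^(1/3)*(-3^(2/3) - 3*3^(1/6)*I)*(1/(C1 + 8*z))^(1/3)/6
 h(z) = 7^(1/3)*(-3^(2/3) + 3*3^(1/6)*I)*(1/(C1 + 8*z))^(1/3)/6


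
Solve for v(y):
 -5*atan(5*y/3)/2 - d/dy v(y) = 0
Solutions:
 v(y) = C1 - 5*y*atan(5*y/3)/2 + 3*log(25*y^2 + 9)/4


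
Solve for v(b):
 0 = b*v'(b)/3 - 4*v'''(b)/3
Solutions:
 v(b) = C1 + Integral(C2*airyai(2^(1/3)*b/2) + C3*airybi(2^(1/3)*b/2), b)


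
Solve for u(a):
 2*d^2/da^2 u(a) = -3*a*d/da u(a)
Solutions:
 u(a) = C1 + C2*erf(sqrt(3)*a/2)


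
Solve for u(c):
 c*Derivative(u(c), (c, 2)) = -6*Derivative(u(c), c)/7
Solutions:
 u(c) = C1 + C2*c^(1/7)


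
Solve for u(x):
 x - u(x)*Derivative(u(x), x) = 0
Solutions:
 u(x) = -sqrt(C1 + x^2)
 u(x) = sqrt(C1 + x^2)


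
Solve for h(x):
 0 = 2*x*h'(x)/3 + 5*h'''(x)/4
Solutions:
 h(x) = C1 + Integral(C2*airyai(-2*15^(2/3)*x/15) + C3*airybi(-2*15^(2/3)*x/15), x)


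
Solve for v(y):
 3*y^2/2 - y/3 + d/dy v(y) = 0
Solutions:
 v(y) = C1 - y^3/2 + y^2/6


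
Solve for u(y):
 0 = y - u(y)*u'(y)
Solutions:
 u(y) = -sqrt(C1 + y^2)
 u(y) = sqrt(C1 + y^2)


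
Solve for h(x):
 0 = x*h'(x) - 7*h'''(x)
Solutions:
 h(x) = C1 + Integral(C2*airyai(7^(2/3)*x/7) + C3*airybi(7^(2/3)*x/7), x)


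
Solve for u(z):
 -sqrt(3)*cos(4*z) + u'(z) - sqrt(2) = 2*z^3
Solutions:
 u(z) = C1 + z^4/2 + sqrt(2)*z + sqrt(3)*sin(4*z)/4


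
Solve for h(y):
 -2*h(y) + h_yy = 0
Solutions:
 h(y) = C1*exp(-sqrt(2)*y) + C2*exp(sqrt(2)*y)


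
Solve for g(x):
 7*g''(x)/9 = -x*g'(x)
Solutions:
 g(x) = C1 + C2*erf(3*sqrt(14)*x/14)


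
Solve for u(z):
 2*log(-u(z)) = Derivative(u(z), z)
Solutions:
 -li(-u(z)) = C1 + 2*z


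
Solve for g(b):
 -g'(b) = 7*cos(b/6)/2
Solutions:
 g(b) = C1 - 21*sin(b/6)


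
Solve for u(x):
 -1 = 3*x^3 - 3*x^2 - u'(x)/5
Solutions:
 u(x) = C1 + 15*x^4/4 - 5*x^3 + 5*x


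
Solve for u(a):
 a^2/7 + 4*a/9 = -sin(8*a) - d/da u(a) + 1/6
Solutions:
 u(a) = C1 - a^3/21 - 2*a^2/9 + a/6 + cos(8*a)/8


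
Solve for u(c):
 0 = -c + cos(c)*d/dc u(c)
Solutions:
 u(c) = C1 + Integral(c/cos(c), c)


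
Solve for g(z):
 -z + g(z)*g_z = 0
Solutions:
 g(z) = -sqrt(C1 + z^2)
 g(z) = sqrt(C1 + z^2)


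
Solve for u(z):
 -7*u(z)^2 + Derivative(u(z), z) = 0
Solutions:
 u(z) = -1/(C1 + 7*z)


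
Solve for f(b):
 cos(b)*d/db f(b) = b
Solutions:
 f(b) = C1 + Integral(b/cos(b), b)


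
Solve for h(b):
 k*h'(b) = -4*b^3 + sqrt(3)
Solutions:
 h(b) = C1 - b^4/k + sqrt(3)*b/k


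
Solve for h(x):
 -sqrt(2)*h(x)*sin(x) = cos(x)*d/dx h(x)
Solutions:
 h(x) = C1*cos(x)^(sqrt(2))


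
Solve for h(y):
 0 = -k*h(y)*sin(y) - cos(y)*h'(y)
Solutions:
 h(y) = C1*exp(k*log(cos(y)))


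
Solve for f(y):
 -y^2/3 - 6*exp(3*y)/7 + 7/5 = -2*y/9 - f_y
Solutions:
 f(y) = C1 + y^3/9 - y^2/9 - 7*y/5 + 2*exp(3*y)/7


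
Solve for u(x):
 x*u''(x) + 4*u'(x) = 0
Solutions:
 u(x) = C1 + C2/x^3


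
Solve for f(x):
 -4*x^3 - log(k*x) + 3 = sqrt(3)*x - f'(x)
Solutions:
 f(x) = C1 + x^4 + sqrt(3)*x^2/2 + x*log(k*x) - 4*x


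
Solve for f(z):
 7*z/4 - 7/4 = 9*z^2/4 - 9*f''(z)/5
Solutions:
 f(z) = C1 + C2*z + 5*z^4/48 - 35*z^3/216 + 35*z^2/72


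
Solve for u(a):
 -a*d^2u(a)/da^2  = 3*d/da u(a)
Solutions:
 u(a) = C1 + C2/a^2


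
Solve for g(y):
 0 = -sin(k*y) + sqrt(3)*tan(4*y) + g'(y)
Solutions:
 g(y) = C1 + Piecewise((-cos(k*y)/k, Ne(k, 0)), (0, True)) + sqrt(3)*log(cos(4*y))/4


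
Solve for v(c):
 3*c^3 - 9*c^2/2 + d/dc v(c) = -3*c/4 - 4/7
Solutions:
 v(c) = C1 - 3*c^4/4 + 3*c^3/2 - 3*c^2/8 - 4*c/7


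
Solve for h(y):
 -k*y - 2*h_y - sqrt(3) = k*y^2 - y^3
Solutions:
 h(y) = C1 - k*y^3/6 - k*y^2/4 + y^4/8 - sqrt(3)*y/2


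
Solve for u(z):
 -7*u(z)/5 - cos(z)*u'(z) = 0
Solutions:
 u(z) = C1*(sin(z) - 1)^(7/10)/(sin(z) + 1)^(7/10)


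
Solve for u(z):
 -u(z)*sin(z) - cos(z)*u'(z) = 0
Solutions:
 u(z) = C1*cos(z)


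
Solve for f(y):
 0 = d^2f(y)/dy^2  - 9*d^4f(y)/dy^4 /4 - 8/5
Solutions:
 f(y) = C1 + C2*y + C3*exp(-2*y/3) + C4*exp(2*y/3) + 4*y^2/5


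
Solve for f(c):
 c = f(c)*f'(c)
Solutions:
 f(c) = -sqrt(C1 + c^2)
 f(c) = sqrt(C1 + c^2)


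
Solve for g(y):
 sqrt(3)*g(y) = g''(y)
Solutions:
 g(y) = C1*exp(-3^(1/4)*y) + C2*exp(3^(1/4)*y)


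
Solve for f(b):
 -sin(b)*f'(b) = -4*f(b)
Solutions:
 f(b) = C1*(cos(b)^2 - 2*cos(b) + 1)/(cos(b)^2 + 2*cos(b) + 1)
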